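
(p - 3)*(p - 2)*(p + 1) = p^3 - 4*p^2 + p + 6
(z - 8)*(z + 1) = z^2 - 7*z - 8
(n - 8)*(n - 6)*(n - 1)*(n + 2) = n^4 - 13*n^3 + 32*n^2 + 76*n - 96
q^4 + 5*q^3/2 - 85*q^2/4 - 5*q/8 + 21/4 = (q - 7/2)*(q - 1/2)*(q + 1/2)*(q + 6)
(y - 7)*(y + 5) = y^2 - 2*y - 35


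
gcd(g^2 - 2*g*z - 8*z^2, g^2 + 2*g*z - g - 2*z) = g + 2*z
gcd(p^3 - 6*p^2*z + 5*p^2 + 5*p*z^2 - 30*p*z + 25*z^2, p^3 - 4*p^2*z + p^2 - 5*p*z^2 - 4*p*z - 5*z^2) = -p + 5*z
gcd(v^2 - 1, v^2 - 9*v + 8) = v - 1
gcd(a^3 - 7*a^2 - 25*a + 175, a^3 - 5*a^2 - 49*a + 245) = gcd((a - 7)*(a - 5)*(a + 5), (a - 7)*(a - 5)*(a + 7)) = a^2 - 12*a + 35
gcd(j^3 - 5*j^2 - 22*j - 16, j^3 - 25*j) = 1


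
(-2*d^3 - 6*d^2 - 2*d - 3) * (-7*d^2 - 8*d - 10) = 14*d^5 + 58*d^4 + 82*d^3 + 97*d^2 + 44*d + 30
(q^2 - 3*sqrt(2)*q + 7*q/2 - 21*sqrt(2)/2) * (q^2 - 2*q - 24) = q^4 - 3*sqrt(2)*q^3 + 3*q^3/2 - 31*q^2 - 9*sqrt(2)*q^2/2 - 84*q + 93*sqrt(2)*q + 252*sqrt(2)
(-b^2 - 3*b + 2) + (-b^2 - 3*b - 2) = -2*b^2 - 6*b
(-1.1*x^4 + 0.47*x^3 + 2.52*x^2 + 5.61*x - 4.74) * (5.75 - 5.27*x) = 5.797*x^5 - 8.8019*x^4 - 10.5779*x^3 - 15.0747*x^2 + 57.2373*x - 27.255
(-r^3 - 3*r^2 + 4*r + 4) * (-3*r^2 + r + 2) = 3*r^5 + 8*r^4 - 17*r^3 - 14*r^2 + 12*r + 8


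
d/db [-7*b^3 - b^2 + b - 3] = -21*b^2 - 2*b + 1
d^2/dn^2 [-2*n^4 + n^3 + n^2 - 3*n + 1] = -24*n^2 + 6*n + 2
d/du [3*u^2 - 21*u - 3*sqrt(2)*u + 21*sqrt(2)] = 6*u - 21 - 3*sqrt(2)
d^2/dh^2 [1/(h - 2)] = 2/(h - 2)^3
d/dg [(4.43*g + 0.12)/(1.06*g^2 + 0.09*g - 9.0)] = (4.6958*g^2 + 0.3987*g - (2.12*g + 0.09)*(4.43*g + 0.12) - 39.87)/(1.06*g^2 + 0.09*g - 9.0)^2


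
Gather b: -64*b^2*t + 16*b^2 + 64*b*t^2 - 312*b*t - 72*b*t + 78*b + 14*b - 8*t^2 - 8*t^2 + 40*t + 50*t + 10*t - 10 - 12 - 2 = b^2*(16 - 64*t) + b*(64*t^2 - 384*t + 92) - 16*t^2 + 100*t - 24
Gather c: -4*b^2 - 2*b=-4*b^2 - 2*b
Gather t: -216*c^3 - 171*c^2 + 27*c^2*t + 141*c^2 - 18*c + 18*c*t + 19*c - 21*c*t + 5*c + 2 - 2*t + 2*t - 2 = -216*c^3 - 30*c^2 + 6*c + t*(27*c^2 - 3*c)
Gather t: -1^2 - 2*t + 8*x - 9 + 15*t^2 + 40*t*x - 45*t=15*t^2 + t*(40*x - 47) + 8*x - 10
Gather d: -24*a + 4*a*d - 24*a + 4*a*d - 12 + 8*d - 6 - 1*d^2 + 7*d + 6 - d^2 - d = -48*a - 2*d^2 + d*(8*a + 14) - 12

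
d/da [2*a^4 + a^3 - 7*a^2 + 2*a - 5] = 8*a^3 + 3*a^2 - 14*a + 2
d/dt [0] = 0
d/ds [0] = 0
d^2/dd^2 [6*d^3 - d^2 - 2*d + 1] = 36*d - 2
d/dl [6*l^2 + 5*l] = 12*l + 5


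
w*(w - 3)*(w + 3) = w^3 - 9*w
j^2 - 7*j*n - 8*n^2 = (j - 8*n)*(j + n)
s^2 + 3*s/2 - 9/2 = (s - 3/2)*(s + 3)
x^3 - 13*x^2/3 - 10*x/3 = x*(x - 5)*(x + 2/3)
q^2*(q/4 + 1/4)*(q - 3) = q^4/4 - q^3/2 - 3*q^2/4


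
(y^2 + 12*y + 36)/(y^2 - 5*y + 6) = (y^2 + 12*y + 36)/(y^2 - 5*y + 6)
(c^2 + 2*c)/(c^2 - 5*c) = (c + 2)/(c - 5)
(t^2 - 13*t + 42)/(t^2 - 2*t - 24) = (t - 7)/(t + 4)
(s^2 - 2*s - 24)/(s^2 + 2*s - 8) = (s - 6)/(s - 2)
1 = 1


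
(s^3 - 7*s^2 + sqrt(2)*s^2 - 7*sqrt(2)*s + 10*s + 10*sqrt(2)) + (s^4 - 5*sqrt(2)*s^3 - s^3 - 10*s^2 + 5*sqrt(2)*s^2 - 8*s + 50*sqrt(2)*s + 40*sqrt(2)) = s^4 - 5*sqrt(2)*s^3 - 17*s^2 + 6*sqrt(2)*s^2 + 2*s + 43*sqrt(2)*s + 50*sqrt(2)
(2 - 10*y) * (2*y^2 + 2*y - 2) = -20*y^3 - 16*y^2 + 24*y - 4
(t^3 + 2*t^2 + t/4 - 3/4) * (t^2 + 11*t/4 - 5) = t^5 + 19*t^4/4 + 3*t^3/4 - 161*t^2/16 - 53*t/16 + 15/4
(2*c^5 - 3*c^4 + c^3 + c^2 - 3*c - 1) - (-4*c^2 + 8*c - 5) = 2*c^5 - 3*c^4 + c^3 + 5*c^2 - 11*c + 4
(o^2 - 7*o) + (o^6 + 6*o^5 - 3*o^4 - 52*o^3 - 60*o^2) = o^6 + 6*o^5 - 3*o^4 - 52*o^3 - 59*o^2 - 7*o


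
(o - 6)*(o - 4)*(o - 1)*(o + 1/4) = o^4 - 43*o^3/4 + 125*o^2/4 - 31*o/2 - 6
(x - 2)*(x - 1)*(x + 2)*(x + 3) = x^4 + 2*x^3 - 7*x^2 - 8*x + 12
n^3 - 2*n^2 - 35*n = n*(n - 7)*(n + 5)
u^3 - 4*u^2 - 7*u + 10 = (u - 5)*(u - 1)*(u + 2)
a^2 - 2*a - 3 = (a - 3)*(a + 1)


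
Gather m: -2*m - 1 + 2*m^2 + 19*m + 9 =2*m^2 + 17*m + 8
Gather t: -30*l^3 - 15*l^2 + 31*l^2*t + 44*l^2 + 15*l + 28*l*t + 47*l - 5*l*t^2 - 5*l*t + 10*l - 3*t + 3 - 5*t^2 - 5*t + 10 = -30*l^3 + 29*l^2 + 72*l + t^2*(-5*l - 5) + t*(31*l^2 + 23*l - 8) + 13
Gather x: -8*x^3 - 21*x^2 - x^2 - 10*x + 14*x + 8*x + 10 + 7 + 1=-8*x^3 - 22*x^2 + 12*x + 18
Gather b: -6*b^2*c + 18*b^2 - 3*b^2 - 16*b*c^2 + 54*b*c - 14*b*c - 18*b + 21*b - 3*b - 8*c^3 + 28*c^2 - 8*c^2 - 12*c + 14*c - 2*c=b^2*(15 - 6*c) + b*(-16*c^2 + 40*c) - 8*c^3 + 20*c^2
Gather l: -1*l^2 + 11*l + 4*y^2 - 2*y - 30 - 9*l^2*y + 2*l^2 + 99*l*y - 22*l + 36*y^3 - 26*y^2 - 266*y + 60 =l^2*(1 - 9*y) + l*(99*y - 11) + 36*y^3 - 22*y^2 - 268*y + 30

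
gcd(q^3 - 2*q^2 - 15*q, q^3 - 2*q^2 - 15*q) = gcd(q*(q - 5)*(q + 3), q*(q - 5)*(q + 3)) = q^3 - 2*q^2 - 15*q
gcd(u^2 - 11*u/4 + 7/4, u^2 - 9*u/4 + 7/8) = u - 7/4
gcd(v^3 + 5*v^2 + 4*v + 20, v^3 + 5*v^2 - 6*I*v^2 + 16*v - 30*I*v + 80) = v^2 + v*(5 + 2*I) + 10*I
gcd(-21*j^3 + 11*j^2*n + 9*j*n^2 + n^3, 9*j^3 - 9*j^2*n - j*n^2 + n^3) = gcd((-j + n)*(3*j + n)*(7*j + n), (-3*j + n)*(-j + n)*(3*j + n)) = 3*j^2 - 2*j*n - n^2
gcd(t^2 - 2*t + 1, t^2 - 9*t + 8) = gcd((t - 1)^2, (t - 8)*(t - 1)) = t - 1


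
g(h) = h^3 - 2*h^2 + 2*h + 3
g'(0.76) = 0.69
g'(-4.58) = 83.25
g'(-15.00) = 737.00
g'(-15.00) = 737.00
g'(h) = 3*h^2 - 4*h + 2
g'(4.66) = 48.51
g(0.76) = 3.80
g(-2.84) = -41.72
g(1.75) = 5.73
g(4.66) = 70.08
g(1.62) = 5.24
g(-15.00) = -3852.00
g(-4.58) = -144.18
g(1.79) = 5.91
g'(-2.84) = 37.56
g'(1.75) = 4.19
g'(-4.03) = 66.84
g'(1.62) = 3.39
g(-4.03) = -102.99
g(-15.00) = -3852.00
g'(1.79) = 4.45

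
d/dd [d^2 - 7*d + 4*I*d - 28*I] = 2*d - 7 + 4*I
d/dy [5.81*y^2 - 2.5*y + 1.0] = 11.62*y - 2.5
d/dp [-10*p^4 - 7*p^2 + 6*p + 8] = -40*p^3 - 14*p + 6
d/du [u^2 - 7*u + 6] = 2*u - 7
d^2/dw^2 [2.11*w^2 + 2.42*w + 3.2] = 4.22000000000000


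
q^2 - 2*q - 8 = (q - 4)*(q + 2)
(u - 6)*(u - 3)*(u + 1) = u^3 - 8*u^2 + 9*u + 18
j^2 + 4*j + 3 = (j + 1)*(j + 3)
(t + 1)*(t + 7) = t^2 + 8*t + 7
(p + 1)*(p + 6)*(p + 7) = p^3 + 14*p^2 + 55*p + 42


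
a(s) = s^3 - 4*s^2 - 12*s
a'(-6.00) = 144.00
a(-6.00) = -288.00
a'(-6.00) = 144.00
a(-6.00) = -288.00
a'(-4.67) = 90.79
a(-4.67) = -133.04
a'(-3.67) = 57.77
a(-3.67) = -59.27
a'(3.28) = -5.96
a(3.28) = -47.11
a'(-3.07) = 40.83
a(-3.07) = -29.79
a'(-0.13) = -10.91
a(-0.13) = 1.49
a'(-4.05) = 69.61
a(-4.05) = -83.44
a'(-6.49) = 166.28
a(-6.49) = -363.96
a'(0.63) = -15.85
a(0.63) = -8.90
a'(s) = 3*s^2 - 8*s - 12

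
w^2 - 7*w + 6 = (w - 6)*(w - 1)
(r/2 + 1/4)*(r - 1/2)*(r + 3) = r^3/2 + 3*r^2/2 - r/8 - 3/8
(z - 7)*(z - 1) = z^2 - 8*z + 7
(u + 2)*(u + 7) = u^2 + 9*u + 14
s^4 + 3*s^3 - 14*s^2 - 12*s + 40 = (s - 2)^2*(s + 2)*(s + 5)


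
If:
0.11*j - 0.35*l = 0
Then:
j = 3.18181818181818*l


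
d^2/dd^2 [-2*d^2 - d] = -4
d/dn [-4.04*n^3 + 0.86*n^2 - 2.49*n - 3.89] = -12.12*n^2 + 1.72*n - 2.49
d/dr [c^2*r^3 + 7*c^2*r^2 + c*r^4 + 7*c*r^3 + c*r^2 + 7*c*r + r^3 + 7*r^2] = 3*c^2*r^2 + 14*c^2*r + 4*c*r^3 + 21*c*r^2 + 2*c*r + 7*c + 3*r^2 + 14*r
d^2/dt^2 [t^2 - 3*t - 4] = 2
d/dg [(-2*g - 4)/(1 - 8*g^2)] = 2*(8*g^2 - 16*g*(g + 2) - 1)/(8*g^2 - 1)^2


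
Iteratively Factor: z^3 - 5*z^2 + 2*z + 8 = (z - 4)*(z^2 - z - 2) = (z - 4)*(z + 1)*(z - 2)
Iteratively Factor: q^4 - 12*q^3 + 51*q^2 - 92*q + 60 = (q - 5)*(q^3 - 7*q^2 + 16*q - 12) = (q - 5)*(q - 2)*(q^2 - 5*q + 6) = (q - 5)*(q - 3)*(q - 2)*(q - 2)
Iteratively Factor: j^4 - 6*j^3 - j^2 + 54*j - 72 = (j - 4)*(j^3 - 2*j^2 - 9*j + 18) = (j - 4)*(j - 2)*(j^2 - 9) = (j - 4)*(j - 2)*(j + 3)*(j - 3)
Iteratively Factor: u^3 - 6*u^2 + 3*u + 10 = (u - 2)*(u^2 - 4*u - 5) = (u - 2)*(u + 1)*(u - 5)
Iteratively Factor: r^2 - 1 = (r + 1)*(r - 1)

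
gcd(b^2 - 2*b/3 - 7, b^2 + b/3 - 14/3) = b + 7/3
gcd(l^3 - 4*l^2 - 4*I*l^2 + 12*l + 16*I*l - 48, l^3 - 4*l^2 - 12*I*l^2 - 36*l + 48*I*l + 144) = l^2 + l*(-4 - 6*I) + 24*I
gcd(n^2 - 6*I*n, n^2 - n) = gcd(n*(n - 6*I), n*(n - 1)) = n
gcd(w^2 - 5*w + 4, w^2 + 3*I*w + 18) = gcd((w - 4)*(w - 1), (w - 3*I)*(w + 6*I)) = 1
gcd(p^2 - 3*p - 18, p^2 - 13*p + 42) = p - 6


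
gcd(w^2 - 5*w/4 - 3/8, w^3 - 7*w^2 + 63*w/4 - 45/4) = w - 3/2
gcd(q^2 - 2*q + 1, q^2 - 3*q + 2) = q - 1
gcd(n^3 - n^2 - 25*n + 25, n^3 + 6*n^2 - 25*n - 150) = n^2 - 25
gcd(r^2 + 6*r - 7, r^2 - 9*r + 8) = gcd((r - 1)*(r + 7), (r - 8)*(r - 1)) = r - 1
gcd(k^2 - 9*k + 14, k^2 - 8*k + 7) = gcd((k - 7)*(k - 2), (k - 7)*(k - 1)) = k - 7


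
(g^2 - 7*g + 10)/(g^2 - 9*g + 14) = (g - 5)/(g - 7)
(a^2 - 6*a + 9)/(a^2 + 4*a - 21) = (a - 3)/(a + 7)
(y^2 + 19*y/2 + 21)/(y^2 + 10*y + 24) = (y + 7/2)/(y + 4)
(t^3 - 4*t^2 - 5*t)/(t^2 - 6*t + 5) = t*(t + 1)/(t - 1)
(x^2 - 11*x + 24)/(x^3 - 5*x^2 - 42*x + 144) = 1/(x + 6)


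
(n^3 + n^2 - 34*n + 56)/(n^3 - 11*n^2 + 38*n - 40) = (n + 7)/(n - 5)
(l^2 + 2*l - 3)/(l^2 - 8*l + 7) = (l + 3)/(l - 7)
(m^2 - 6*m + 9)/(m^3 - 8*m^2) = (m^2 - 6*m + 9)/(m^2*(m - 8))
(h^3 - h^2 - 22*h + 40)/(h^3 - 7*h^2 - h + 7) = (h^3 - h^2 - 22*h + 40)/(h^3 - 7*h^2 - h + 7)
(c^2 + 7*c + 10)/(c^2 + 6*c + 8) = (c + 5)/(c + 4)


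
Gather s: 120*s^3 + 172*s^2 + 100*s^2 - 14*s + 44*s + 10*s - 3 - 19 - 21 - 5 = 120*s^3 + 272*s^2 + 40*s - 48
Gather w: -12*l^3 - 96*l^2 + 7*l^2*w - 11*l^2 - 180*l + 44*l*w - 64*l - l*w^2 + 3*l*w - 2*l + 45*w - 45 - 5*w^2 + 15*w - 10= -12*l^3 - 107*l^2 - 246*l + w^2*(-l - 5) + w*(7*l^2 + 47*l + 60) - 55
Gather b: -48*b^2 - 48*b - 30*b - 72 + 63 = -48*b^2 - 78*b - 9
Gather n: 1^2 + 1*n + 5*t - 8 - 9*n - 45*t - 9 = -8*n - 40*t - 16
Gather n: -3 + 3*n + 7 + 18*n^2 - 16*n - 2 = 18*n^2 - 13*n + 2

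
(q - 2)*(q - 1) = q^2 - 3*q + 2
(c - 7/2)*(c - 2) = c^2 - 11*c/2 + 7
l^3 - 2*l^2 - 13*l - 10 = (l - 5)*(l + 1)*(l + 2)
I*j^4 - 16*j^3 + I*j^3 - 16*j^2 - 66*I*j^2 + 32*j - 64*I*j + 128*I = (j + 2)*(j + 8*I)^2*(I*j - I)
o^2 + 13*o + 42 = (o + 6)*(o + 7)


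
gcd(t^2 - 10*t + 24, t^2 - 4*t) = t - 4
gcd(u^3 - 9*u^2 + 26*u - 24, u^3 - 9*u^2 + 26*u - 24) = u^3 - 9*u^2 + 26*u - 24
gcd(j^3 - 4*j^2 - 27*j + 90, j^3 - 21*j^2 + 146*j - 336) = j - 6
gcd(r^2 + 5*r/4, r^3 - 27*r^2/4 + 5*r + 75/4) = r + 5/4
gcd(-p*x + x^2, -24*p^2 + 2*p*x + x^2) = 1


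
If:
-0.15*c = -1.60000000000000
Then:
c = 10.67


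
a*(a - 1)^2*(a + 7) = a^4 + 5*a^3 - 13*a^2 + 7*a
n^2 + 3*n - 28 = (n - 4)*(n + 7)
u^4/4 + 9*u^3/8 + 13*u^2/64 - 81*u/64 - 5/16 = (u/4 + 1)*(u - 1)*(u + 1/4)*(u + 5/4)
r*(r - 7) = r^2 - 7*r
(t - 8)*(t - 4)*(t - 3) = t^3 - 15*t^2 + 68*t - 96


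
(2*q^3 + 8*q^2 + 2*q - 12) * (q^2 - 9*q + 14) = 2*q^5 - 10*q^4 - 42*q^3 + 82*q^2 + 136*q - 168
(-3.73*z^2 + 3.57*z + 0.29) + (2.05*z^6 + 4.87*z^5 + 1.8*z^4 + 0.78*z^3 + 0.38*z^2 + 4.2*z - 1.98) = 2.05*z^6 + 4.87*z^5 + 1.8*z^4 + 0.78*z^3 - 3.35*z^2 + 7.77*z - 1.69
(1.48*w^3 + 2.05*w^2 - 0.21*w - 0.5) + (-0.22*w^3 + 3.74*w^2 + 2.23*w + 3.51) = 1.26*w^3 + 5.79*w^2 + 2.02*w + 3.01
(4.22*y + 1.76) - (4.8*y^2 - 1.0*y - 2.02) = -4.8*y^2 + 5.22*y + 3.78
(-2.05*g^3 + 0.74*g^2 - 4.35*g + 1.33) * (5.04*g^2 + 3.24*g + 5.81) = -10.332*g^5 - 2.9124*g^4 - 31.4369*g^3 - 3.0914*g^2 - 20.9643*g + 7.7273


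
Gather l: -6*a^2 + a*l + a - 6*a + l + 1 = -6*a^2 - 5*a + l*(a + 1) + 1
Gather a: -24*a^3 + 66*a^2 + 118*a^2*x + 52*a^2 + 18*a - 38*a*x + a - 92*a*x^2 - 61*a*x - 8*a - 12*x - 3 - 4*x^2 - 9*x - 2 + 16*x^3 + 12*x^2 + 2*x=-24*a^3 + a^2*(118*x + 118) + a*(-92*x^2 - 99*x + 11) + 16*x^3 + 8*x^2 - 19*x - 5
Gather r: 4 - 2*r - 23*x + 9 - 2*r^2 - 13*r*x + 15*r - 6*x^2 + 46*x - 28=-2*r^2 + r*(13 - 13*x) - 6*x^2 + 23*x - 15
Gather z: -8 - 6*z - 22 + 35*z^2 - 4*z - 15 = 35*z^2 - 10*z - 45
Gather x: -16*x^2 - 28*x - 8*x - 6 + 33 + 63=-16*x^2 - 36*x + 90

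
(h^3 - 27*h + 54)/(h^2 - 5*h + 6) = (h^2 + 3*h - 18)/(h - 2)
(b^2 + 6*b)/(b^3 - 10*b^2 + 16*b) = (b + 6)/(b^2 - 10*b + 16)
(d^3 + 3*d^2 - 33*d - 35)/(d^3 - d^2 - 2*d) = (d^2 + 2*d - 35)/(d*(d - 2))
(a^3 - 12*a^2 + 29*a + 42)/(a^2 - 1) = (a^2 - 13*a + 42)/(a - 1)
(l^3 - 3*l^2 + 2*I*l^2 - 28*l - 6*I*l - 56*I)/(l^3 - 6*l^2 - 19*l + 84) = (l + 2*I)/(l - 3)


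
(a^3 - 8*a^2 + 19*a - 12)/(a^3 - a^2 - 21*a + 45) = (a^2 - 5*a + 4)/(a^2 + 2*a - 15)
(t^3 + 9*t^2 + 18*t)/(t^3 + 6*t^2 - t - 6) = t*(t + 3)/(t^2 - 1)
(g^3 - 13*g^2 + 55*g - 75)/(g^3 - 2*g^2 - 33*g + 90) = (g - 5)/(g + 6)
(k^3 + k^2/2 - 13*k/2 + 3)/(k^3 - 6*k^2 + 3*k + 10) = (2*k^2 + 5*k - 3)/(2*(k^2 - 4*k - 5))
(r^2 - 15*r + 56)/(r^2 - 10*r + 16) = (r - 7)/(r - 2)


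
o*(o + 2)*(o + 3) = o^3 + 5*o^2 + 6*o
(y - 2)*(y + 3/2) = y^2 - y/2 - 3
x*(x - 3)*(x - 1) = x^3 - 4*x^2 + 3*x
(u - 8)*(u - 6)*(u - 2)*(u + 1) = u^4 - 15*u^3 + 60*u^2 - 20*u - 96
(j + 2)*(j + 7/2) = j^2 + 11*j/2 + 7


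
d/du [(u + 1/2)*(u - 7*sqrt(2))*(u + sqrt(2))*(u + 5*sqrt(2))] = 4*u^3 - 3*sqrt(2)*u^2 + 3*u^2/2 - 148*u - sqrt(2)*u - 70*sqrt(2) - 37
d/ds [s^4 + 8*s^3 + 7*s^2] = 2*s*(2*s^2 + 12*s + 7)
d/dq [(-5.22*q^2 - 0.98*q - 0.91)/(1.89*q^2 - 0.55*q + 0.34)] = (4.7232*q^2 - 0.1098*q - 0.8337)/(3.5721*q^4 - 2.079*q^3 + 1.5877*q^2 - 0.374*q + 0.1156)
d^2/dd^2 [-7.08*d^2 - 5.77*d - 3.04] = -14.1600000000000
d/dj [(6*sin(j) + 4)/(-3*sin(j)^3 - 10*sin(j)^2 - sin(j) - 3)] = 2*(18*sin(j)^3 + 48*sin(j)^2 + 40*sin(j) - 7)*cos(j)/(3*sin(j)^3 + 10*sin(j)^2 + sin(j) + 3)^2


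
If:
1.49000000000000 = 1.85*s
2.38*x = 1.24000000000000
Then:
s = 0.81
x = 0.52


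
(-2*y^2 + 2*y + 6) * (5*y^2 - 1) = -10*y^4 + 10*y^3 + 32*y^2 - 2*y - 6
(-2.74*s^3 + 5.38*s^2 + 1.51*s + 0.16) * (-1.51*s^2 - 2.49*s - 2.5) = 4.1374*s^5 - 1.3012*s^4 - 8.8263*s^3 - 17.4515*s^2 - 4.1734*s - 0.4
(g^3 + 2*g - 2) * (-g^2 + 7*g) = -g^5 + 7*g^4 - 2*g^3 + 16*g^2 - 14*g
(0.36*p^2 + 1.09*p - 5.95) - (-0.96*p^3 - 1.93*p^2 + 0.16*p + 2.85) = 0.96*p^3 + 2.29*p^2 + 0.93*p - 8.8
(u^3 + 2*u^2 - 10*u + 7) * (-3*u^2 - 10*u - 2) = -3*u^5 - 16*u^4 + 8*u^3 + 75*u^2 - 50*u - 14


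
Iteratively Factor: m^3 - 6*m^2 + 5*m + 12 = (m + 1)*(m^2 - 7*m + 12) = (m - 3)*(m + 1)*(m - 4)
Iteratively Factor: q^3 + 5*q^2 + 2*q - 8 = (q + 2)*(q^2 + 3*q - 4) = (q - 1)*(q + 2)*(q + 4)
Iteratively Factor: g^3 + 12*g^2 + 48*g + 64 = (g + 4)*(g^2 + 8*g + 16) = (g + 4)^2*(g + 4)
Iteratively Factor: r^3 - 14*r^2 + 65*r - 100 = (r - 5)*(r^2 - 9*r + 20) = (r - 5)^2*(r - 4)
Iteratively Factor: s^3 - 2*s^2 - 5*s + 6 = (s + 2)*(s^2 - 4*s + 3) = (s - 1)*(s + 2)*(s - 3)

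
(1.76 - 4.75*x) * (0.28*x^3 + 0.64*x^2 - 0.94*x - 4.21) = -1.33*x^4 - 2.5472*x^3 + 5.5914*x^2 + 18.3431*x - 7.4096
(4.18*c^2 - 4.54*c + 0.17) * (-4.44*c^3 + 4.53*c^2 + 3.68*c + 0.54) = -18.5592*c^5 + 39.093*c^4 - 5.9386*c^3 - 13.6799*c^2 - 1.826*c + 0.0918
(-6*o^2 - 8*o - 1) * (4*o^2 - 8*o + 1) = -24*o^4 + 16*o^3 + 54*o^2 - 1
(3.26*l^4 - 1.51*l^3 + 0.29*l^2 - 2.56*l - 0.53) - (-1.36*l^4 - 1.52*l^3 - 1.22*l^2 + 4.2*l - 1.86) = 4.62*l^4 + 0.01*l^3 + 1.51*l^2 - 6.76*l + 1.33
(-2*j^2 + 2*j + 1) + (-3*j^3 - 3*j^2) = -3*j^3 - 5*j^2 + 2*j + 1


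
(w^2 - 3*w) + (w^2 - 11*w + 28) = 2*w^2 - 14*w + 28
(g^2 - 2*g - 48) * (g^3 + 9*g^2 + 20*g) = g^5 + 7*g^4 - 46*g^3 - 472*g^2 - 960*g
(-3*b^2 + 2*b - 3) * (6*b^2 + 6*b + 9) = -18*b^4 - 6*b^3 - 33*b^2 - 27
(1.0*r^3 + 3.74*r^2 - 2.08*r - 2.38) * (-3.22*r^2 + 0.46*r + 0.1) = -3.22*r^5 - 11.5828*r^4 + 8.518*r^3 + 7.0808*r^2 - 1.3028*r - 0.238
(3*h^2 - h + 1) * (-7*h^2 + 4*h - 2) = -21*h^4 + 19*h^3 - 17*h^2 + 6*h - 2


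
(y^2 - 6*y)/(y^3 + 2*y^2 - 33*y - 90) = y/(y^2 + 8*y + 15)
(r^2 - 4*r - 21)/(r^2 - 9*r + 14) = (r + 3)/(r - 2)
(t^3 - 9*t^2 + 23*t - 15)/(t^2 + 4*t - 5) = (t^2 - 8*t + 15)/(t + 5)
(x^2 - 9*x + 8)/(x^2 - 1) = (x - 8)/(x + 1)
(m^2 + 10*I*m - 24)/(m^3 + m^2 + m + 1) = (m^2 + 10*I*m - 24)/(m^3 + m^2 + m + 1)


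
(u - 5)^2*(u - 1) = u^3 - 11*u^2 + 35*u - 25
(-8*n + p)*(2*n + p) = -16*n^2 - 6*n*p + p^2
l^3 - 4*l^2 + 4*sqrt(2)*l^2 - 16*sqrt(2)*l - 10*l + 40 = (l - 4)*(l - sqrt(2))*(l + 5*sqrt(2))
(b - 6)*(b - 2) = b^2 - 8*b + 12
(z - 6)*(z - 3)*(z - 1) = z^3 - 10*z^2 + 27*z - 18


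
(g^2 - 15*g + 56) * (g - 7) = g^3 - 22*g^2 + 161*g - 392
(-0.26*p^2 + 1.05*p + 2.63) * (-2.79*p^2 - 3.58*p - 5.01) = 0.7254*p^4 - 1.9987*p^3 - 9.7941*p^2 - 14.6759*p - 13.1763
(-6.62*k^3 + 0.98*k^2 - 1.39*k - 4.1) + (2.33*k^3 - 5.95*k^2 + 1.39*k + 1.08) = -4.29*k^3 - 4.97*k^2 - 3.02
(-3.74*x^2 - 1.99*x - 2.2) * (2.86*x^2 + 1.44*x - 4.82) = -10.6964*x^4 - 11.077*x^3 + 8.8692*x^2 + 6.4238*x + 10.604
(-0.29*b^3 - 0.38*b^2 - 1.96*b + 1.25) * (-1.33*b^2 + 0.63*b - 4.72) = 0.3857*b^5 + 0.3227*b^4 + 3.7362*b^3 - 1.1037*b^2 + 10.0387*b - 5.9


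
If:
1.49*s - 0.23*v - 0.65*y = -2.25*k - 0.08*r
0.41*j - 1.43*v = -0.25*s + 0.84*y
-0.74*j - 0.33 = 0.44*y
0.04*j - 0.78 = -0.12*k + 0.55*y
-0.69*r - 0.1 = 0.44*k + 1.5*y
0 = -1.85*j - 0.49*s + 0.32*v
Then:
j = 0.36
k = 0.17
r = 2.70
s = -0.87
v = 0.75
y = -1.36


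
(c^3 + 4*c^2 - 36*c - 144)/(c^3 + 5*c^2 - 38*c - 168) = (c + 6)/(c + 7)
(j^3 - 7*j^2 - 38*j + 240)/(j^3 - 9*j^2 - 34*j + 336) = (j - 5)/(j - 7)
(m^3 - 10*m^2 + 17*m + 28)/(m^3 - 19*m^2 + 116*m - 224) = (m + 1)/(m - 8)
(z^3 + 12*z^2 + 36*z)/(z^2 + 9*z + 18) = z*(z + 6)/(z + 3)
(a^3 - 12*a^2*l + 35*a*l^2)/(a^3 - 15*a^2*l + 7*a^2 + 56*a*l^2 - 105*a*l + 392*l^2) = a*(a - 5*l)/(a^2 - 8*a*l + 7*a - 56*l)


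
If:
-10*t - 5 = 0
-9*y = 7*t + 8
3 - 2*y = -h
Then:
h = -4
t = -1/2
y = -1/2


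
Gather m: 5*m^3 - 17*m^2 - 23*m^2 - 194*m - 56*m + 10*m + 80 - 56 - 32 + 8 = 5*m^3 - 40*m^2 - 240*m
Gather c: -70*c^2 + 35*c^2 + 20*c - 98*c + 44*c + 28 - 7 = -35*c^2 - 34*c + 21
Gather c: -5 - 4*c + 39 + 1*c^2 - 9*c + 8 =c^2 - 13*c + 42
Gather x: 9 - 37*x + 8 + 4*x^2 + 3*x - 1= 4*x^2 - 34*x + 16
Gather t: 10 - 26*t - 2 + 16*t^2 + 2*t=16*t^2 - 24*t + 8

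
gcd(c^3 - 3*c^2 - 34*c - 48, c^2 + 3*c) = c + 3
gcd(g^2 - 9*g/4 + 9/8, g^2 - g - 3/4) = g - 3/2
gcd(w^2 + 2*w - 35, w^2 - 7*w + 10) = w - 5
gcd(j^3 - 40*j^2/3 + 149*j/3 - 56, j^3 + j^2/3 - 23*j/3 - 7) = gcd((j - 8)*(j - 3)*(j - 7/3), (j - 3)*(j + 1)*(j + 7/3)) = j - 3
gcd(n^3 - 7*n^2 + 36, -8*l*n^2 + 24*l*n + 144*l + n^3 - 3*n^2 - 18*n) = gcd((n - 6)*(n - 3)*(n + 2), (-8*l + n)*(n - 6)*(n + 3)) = n - 6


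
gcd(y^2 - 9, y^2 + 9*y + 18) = y + 3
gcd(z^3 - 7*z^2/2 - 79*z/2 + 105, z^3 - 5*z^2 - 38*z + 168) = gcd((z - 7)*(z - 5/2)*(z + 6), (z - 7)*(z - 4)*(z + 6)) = z^2 - z - 42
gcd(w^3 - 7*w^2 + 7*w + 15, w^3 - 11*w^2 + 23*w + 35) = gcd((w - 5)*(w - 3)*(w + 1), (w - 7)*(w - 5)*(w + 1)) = w^2 - 4*w - 5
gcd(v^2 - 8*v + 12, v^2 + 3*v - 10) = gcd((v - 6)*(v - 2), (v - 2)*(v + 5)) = v - 2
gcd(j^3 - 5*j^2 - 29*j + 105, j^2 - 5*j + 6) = j - 3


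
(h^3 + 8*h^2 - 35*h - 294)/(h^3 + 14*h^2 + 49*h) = (h - 6)/h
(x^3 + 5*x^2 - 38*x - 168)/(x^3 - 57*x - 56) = (x^2 - 2*x - 24)/(x^2 - 7*x - 8)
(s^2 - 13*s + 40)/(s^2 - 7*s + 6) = (s^2 - 13*s + 40)/(s^2 - 7*s + 6)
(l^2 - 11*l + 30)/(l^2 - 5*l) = (l - 6)/l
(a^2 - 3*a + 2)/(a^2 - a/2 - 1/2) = 2*(a - 2)/(2*a + 1)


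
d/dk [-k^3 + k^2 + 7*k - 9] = -3*k^2 + 2*k + 7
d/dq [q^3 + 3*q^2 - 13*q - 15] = 3*q^2 + 6*q - 13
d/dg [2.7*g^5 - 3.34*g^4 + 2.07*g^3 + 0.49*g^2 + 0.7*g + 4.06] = 13.5*g^4 - 13.36*g^3 + 6.21*g^2 + 0.98*g + 0.7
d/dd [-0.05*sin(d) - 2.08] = -0.05*cos(d)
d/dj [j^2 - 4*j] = 2*j - 4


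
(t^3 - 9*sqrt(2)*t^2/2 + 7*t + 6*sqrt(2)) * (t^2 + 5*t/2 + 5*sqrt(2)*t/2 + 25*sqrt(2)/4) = t^5 - 2*sqrt(2)*t^4 + 5*t^4/2 - 31*t^3/2 - 5*sqrt(2)*t^3 - 155*t^2/4 + 47*sqrt(2)*t^2/2 + 30*t + 235*sqrt(2)*t/4 + 75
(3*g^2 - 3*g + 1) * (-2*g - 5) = -6*g^3 - 9*g^2 + 13*g - 5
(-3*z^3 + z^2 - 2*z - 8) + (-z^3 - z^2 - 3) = -4*z^3 - 2*z - 11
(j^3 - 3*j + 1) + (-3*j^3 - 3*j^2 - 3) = -2*j^3 - 3*j^2 - 3*j - 2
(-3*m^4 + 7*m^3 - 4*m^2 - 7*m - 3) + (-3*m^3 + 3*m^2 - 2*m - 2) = -3*m^4 + 4*m^3 - m^2 - 9*m - 5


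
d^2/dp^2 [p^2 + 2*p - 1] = 2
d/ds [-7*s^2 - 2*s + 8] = -14*s - 2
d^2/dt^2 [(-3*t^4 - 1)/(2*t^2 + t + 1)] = 2*(-12*t^6 - 18*t^5 - 27*t^4 - 24*t^3 - 30*t^2 - 6*t + 1)/(8*t^6 + 12*t^5 + 18*t^4 + 13*t^3 + 9*t^2 + 3*t + 1)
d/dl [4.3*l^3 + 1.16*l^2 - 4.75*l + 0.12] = 12.9*l^2 + 2.32*l - 4.75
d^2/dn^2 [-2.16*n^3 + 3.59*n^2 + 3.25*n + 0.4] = 7.18 - 12.96*n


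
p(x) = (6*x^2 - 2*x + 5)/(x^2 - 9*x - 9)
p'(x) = (9 - 2*x)*(6*x^2 - 2*x + 5)/(x^2 - 9*x - 9)^2 + (12*x - 2)/(x^2 - 9*x - 9) = (-52*x^2 - 118*x + 63)/(x^4 - 18*x^3 + 63*x^2 + 162*x + 81)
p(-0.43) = -1.41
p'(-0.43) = 4.26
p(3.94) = -3.12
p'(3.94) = -1.44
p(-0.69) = -3.99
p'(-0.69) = 22.35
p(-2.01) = 2.53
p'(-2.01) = 0.52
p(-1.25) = 4.43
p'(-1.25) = 8.89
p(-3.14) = 2.42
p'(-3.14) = -0.09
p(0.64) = -0.43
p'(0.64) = -0.16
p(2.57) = -1.55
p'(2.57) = -0.90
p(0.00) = -0.56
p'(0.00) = 0.78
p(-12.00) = 3.67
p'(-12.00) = -0.10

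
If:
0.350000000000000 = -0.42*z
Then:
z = -0.83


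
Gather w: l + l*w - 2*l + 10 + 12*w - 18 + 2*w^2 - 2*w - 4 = -l + 2*w^2 + w*(l + 10) - 12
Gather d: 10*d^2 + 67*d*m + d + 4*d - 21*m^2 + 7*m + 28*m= 10*d^2 + d*(67*m + 5) - 21*m^2 + 35*m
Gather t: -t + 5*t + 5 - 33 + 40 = 4*t + 12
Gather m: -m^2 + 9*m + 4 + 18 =-m^2 + 9*m + 22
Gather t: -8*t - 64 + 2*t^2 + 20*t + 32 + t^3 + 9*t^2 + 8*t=t^3 + 11*t^2 + 20*t - 32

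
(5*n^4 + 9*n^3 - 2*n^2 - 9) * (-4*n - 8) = -20*n^5 - 76*n^4 - 64*n^3 + 16*n^2 + 36*n + 72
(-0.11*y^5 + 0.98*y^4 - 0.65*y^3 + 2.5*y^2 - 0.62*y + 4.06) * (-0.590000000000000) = 0.0649*y^5 - 0.5782*y^4 + 0.3835*y^3 - 1.475*y^2 + 0.3658*y - 2.3954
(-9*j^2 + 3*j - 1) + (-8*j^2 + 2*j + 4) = -17*j^2 + 5*j + 3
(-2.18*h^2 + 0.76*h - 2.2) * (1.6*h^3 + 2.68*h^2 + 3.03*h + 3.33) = -3.488*h^5 - 4.6264*h^4 - 8.0886*h^3 - 10.8526*h^2 - 4.1352*h - 7.326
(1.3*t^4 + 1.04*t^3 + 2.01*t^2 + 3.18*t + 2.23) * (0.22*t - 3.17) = 0.286*t^5 - 3.8922*t^4 - 2.8546*t^3 - 5.6721*t^2 - 9.59*t - 7.0691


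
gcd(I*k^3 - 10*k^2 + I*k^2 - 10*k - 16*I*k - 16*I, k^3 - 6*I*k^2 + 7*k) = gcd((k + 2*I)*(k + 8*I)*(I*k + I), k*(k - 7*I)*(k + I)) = 1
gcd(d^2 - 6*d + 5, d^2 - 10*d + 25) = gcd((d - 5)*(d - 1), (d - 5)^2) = d - 5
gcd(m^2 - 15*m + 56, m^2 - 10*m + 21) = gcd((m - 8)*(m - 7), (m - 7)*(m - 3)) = m - 7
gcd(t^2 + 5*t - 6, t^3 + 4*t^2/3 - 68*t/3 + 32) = t + 6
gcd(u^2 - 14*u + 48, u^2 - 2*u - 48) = u - 8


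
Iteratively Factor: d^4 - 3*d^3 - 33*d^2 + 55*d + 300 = (d - 5)*(d^3 + 2*d^2 - 23*d - 60) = (d - 5)*(d + 3)*(d^2 - d - 20) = (d - 5)*(d + 3)*(d + 4)*(d - 5)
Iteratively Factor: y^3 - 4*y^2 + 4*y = (y - 2)*(y^2 - 2*y) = (y - 2)^2*(y)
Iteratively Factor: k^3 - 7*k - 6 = (k + 1)*(k^2 - k - 6) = (k - 3)*(k + 1)*(k + 2)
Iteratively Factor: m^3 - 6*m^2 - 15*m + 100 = (m - 5)*(m^2 - m - 20) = (m - 5)*(m + 4)*(m - 5)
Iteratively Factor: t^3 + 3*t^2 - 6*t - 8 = (t - 2)*(t^2 + 5*t + 4) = (t - 2)*(t + 4)*(t + 1)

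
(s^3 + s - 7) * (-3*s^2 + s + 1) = -3*s^5 + s^4 - 2*s^3 + 22*s^2 - 6*s - 7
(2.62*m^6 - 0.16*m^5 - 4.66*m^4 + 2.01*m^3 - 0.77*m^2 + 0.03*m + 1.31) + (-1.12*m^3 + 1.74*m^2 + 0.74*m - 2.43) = 2.62*m^6 - 0.16*m^5 - 4.66*m^4 + 0.89*m^3 + 0.97*m^2 + 0.77*m - 1.12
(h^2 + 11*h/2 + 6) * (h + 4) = h^3 + 19*h^2/2 + 28*h + 24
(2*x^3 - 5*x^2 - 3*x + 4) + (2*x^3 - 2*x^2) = 4*x^3 - 7*x^2 - 3*x + 4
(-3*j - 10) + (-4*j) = -7*j - 10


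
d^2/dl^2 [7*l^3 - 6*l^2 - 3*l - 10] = 42*l - 12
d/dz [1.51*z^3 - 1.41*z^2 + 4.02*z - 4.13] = 4.53*z^2 - 2.82*z + 4.02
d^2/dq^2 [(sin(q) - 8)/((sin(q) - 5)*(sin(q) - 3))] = (-sin(q)^5 + 24*sin(q)^4 - 100*sin(q)^3 - 136*sin(q)^2 + 1029*sin(q) - 544)/((sin(q) - 5)^3*(sin(q) - 3)^3)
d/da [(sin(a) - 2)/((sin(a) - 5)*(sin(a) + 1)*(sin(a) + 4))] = 2*(-sin(a)^3 + 3*sin(a)^2 - 31)*cos(a)/((sin(a) - 5)^2*(sin(a) + 1)^2*(sin(a) + 4)^2)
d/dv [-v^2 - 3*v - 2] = -2*v - 3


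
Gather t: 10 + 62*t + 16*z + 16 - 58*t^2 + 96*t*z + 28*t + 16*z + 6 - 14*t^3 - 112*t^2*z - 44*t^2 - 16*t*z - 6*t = -14*t^3 + t^2*(-112*z - 102) + t*(80*z + 84) + 32*z + 32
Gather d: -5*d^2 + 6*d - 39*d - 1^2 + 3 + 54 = -5*d^2 - 33*d + 56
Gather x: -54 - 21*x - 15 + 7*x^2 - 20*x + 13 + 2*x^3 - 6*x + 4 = 2*x^3 + 7*x^2 - 47*x - 52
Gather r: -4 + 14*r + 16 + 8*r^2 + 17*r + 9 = 8*r^2 + 31*r + 21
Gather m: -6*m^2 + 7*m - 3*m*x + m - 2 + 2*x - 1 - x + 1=-6*m^2 + m*(8 - 3*x) + x - 2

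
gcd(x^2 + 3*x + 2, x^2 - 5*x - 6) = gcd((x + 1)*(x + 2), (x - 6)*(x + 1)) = x + 1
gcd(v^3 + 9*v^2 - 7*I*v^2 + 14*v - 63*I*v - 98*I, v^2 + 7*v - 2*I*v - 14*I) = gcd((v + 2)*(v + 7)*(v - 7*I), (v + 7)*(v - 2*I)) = v + 7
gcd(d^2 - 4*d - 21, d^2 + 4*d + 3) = d + 3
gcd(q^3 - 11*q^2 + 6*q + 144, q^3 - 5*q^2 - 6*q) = q - 6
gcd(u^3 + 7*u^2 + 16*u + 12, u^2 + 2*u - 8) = 1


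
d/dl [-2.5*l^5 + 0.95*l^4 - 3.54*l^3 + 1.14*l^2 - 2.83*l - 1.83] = -12.5*l^4 + 3.8*l^3 - 10.62*l^2 + 2.28*l - 2.83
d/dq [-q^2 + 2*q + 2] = 2 - 2*q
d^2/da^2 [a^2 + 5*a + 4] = 2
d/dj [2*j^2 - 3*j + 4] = 4*j - 3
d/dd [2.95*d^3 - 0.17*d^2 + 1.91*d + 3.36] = 8.85*d^2 - 0.34*d + 1.91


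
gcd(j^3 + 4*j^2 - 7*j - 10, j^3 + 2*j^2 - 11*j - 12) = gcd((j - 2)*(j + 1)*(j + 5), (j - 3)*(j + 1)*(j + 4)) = j + 1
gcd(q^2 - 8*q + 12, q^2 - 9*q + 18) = q - 6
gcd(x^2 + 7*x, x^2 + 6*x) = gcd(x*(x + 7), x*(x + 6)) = x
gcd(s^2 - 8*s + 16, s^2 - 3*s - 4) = s - 4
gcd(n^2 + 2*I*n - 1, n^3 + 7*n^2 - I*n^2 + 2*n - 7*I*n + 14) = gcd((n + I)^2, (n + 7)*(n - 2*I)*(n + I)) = n + I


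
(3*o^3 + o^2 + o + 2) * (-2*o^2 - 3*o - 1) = -6*o^5 - 11*o^4 - 8*o^3 - 8*o^2 - 7*o - 2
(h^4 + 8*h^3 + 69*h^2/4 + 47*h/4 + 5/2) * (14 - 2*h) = -2*h^5 - 2*h^4 + 155*h^3/2 + 218*h^2 + 319*h/2 + 35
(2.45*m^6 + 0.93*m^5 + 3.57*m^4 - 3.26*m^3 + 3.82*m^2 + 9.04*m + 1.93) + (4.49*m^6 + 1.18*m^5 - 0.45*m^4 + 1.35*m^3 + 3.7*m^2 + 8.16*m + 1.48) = 6.94*m^6 + 2.11*m^5 + 3.12*m^4 - 1.91*m^3 + 7.52*m^2 + 17.2*m + 3.41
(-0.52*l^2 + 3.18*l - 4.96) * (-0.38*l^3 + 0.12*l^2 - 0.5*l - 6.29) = 0.1976*l^5 - 1.2708*l^4 + 2.5264*l^3 + 1.0856*l^2 - 17.5222*l + 31.1984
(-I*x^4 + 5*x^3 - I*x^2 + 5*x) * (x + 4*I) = -I*x^5 + 9*x^4 + 19*I*x^3 + 9*x^2 + 20*I*x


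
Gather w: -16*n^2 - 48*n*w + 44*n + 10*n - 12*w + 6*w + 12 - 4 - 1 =-16*n^2 + 54*n + w*(-48*n - 6) + 7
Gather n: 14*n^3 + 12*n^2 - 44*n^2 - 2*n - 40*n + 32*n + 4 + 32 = 14*n^3 - 32*n^2 - 10*n + 36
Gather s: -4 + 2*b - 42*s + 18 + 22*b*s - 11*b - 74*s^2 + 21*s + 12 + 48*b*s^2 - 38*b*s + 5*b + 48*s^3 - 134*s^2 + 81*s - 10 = -4*b + 48*s^3 + s^2*(48*b - 208) + s*(60 - 16*b) + 16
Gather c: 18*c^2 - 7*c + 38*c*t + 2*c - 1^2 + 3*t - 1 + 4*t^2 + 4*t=18*c^2 + c*(38*t - 5) + 4*t^2 + 7*t - 2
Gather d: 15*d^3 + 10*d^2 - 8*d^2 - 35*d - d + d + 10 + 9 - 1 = 15*d^3 + 2*d^2 - 35*d + 18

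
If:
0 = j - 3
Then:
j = 3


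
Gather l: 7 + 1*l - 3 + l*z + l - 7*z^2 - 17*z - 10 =l*(z + 2) - 7*z^2 - 17*z - 6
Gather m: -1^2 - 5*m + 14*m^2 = 14*m^2 - 5*m - 1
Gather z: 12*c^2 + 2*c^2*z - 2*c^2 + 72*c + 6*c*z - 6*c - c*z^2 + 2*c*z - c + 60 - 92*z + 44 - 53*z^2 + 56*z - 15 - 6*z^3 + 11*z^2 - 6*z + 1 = 10*c^2 + 65*c - 6*z^3 + z^2*(-c - 42) + z*(2*c^2 + 8*c - 42) + 90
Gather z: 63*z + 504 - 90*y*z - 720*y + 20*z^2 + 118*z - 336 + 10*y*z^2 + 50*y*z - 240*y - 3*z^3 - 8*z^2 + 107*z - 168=-960*y - 3*z^3 + z^2*(10*y + 12) + z*(288 - 40*y)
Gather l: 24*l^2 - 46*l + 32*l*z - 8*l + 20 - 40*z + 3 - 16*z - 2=24*l^2 + l*(32*z - 54) - 56*z + 21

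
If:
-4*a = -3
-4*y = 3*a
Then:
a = 3/4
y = -9/16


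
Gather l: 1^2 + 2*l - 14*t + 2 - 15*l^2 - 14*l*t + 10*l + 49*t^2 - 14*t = -15*l^2 + l*(12 - 14*t) + 49*t^2 - 28*t + 3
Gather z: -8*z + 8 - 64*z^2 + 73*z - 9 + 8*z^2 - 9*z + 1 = -56*z^2 + 56*z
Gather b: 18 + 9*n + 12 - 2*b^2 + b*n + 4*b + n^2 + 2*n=-2*b^2 + b*(n + 4) + n^2 + 11*n + 30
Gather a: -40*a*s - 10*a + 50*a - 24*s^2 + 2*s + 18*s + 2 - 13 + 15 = a*(40 - 40*s) - 24*s^2 + 20*s + 4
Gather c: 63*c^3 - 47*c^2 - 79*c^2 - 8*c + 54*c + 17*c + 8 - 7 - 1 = 63*c^3 - 126*c^2 + 63*c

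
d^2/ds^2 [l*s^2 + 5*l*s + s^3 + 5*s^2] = 2*l + 6*s + 10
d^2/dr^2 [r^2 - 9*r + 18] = 2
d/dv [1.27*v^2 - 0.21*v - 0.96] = 2.54*v - 0.21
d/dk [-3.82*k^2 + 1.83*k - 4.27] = 1.83 - 7.64*k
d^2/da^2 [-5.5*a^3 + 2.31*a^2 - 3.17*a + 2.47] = 4.62 - 33.0*a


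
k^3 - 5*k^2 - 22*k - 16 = (k - 8)*(k + 1)*(k + 2)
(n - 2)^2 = n^2 - 4*n + 4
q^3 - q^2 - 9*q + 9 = (q - 3)*(q - 1)*(q + 3)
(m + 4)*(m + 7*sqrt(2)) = m^2 + 4*m + 7*sqrt(2)*m + 28*sqrt(2)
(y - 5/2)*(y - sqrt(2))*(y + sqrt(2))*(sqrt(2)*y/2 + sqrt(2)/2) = sqrt(2)*y^4/2 - 3*sqrt(2)*y^3/4 - 9*sqrt(2)*y^2/4 + 3*sqrt(2)*y/2 + 5*sqrt(2)/2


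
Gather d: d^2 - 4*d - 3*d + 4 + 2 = d^2 - 7*d + 6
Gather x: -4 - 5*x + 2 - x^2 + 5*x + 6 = 4 - x^2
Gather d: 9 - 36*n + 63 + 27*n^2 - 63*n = 27*n^2 - 99*n + 72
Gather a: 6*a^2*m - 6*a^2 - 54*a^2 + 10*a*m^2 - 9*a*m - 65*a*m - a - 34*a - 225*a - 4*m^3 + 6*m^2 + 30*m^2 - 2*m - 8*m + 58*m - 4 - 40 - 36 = a^2*(6*m - 60) + a*(10*m^2 - 74*m - 260) - 4*m^3 + 36*m^2 + 48*m - 80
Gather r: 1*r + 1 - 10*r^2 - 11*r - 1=-10*r^2 - 10*r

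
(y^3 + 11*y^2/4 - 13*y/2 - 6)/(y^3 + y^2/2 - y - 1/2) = (4*y^3 + 11*y^2 - 26*y - 24)/(2*(2*y^3 + y^2 - 2*y - 1))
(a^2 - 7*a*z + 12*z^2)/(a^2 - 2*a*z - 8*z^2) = (a - 3*z)/(a + 2*z)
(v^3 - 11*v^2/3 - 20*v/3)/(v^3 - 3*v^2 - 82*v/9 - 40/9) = 3*v/(3*v + 2)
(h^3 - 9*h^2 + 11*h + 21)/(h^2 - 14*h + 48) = (h^3 - 9*h^2 + 11*h + 21)/(h^2 - 14*h + 48)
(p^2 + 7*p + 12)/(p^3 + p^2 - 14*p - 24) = (p + 4)/(p^2 - 2*p - 8)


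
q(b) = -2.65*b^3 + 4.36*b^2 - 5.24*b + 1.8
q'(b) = -7.95*b^2 + 8.72*b - 5.24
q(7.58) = -941.54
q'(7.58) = -395.92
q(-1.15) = 17.62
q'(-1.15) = -25.78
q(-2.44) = 79.04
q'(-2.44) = -73.85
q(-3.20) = 150.05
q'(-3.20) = -114.55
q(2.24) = -17.85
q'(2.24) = -25.60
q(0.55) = -0.20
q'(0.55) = -2.85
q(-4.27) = 309.98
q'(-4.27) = -187.43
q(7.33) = -846.01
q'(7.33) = -368.47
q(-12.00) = 5271.72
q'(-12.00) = -1254.68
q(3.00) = -46.23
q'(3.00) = -50.63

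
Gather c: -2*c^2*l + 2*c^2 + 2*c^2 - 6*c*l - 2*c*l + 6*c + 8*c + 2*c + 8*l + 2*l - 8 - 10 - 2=c^2*(4 - 2*l) + c*(16 - 8*l) + 10*l - 20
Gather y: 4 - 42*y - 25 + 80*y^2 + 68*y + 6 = 80*y^2 + 26*y - 15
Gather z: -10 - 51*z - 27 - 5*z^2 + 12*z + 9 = -5*z^2 - 39*z - 28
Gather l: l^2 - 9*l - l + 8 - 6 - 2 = l^2 - 10*l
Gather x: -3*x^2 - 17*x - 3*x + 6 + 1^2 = -3*x^2 - 20*x + 7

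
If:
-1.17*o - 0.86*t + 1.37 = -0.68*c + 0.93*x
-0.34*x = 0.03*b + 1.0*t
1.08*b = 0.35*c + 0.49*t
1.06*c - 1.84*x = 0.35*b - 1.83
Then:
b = 0.450344066088438*x - 0.617122177665669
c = 1.88454756899147*x - 1.93018185111602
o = 0.56026600326434*x + 0.0355167427840429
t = 0.0185136653299701 - 0.353510321982653*x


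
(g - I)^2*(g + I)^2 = g^4 + 2*g^2 + 1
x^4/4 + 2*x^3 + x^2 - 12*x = x*(x/4 + 1)*(x - 2)*(x + 6)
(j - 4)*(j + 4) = j^2 - 16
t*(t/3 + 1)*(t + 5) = t^3/3 + 8*t^2/3 + 5*t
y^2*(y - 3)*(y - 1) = y^4 - 4*y^3 + 3*y^2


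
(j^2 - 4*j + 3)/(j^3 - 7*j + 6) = (j - 3)/(j^2 + j - 6)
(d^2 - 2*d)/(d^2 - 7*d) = (d - 2)/(d - 7)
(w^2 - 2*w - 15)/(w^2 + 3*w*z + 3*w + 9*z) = (w - 5)/(w + 3*z)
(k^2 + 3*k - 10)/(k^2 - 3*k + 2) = (k + 5)/(k - 1)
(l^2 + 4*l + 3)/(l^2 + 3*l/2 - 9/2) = 2*(l + 1)/(2*l - 3)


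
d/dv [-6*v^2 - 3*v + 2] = -12*v - 3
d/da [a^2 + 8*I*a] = 2*a + 8*I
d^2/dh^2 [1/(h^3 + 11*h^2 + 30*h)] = 2*(-h*(3*h + 11)*(h^2 + 11*h + 30) + (3*h^2 + 22*h + 30)^2)/(h^3*(h^2 + 11*h + 30)^3)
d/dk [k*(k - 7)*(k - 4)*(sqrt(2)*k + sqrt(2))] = sqrt(2)*(4*k^3 - 30*k^2 + 34*k + 28)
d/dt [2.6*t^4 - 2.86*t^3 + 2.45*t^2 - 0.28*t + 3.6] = 10.4*t^3 - 8.58*t^2 + 4.9*t - 0.28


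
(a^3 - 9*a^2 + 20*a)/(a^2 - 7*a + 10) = a*(a - 4)/(a - 2)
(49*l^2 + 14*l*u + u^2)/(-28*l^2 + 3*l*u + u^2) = (7*l + u)/(-4*l + u)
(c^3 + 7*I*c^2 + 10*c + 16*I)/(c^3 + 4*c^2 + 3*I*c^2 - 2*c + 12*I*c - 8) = (c^2 + 6*I*c + 16)/(c^2 + 2*c*(2 + I) + 8*I)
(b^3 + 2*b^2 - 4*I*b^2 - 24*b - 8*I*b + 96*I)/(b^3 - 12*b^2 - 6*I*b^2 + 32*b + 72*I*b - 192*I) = (b^2 + b*(6 - 4*I) - 24*I)/(b^2 + b*(-8 - 6*I) + 48*I)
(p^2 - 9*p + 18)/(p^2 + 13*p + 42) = (p^2 - 9*p + 18)/(p^2 + 13*p + 42)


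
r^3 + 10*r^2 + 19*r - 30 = (r - 1)*(r + 5)*(r + 6)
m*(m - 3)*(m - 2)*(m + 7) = m^4 + 2*m^3 - 29*m^2 + 42*m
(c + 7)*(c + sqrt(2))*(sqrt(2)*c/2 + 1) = sqrt(2)*c^3/2 + 2*c^2 + 7*sqrt(2)*c^2/2 + sqrt(2)*c + 14*c + 7*sqrt(2)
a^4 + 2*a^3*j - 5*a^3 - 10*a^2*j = a^2*(a - 5)*(a + 2*j)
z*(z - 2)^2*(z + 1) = z^4 - 3*z^3 + 4*z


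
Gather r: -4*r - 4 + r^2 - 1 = r^2 - 4*r - 5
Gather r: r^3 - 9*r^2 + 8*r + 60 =r^3 - 9*r^2 + 8*r + 60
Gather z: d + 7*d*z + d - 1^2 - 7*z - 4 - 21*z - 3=2*d + z*(7*d - 28) - 8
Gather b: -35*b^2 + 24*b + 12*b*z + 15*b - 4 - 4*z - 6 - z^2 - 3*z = -35*b^2 + b*(12*z + 39) - z^2 - 7*z - 10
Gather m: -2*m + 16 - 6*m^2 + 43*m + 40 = -6*m^2 + 41*m + 56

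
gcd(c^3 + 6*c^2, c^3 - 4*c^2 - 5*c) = c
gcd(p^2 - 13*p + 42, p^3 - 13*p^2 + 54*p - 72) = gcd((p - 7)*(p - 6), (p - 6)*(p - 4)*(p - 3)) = p - 6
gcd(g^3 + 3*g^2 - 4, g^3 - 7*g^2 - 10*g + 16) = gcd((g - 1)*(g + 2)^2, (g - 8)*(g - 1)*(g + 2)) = g^2 + g - 2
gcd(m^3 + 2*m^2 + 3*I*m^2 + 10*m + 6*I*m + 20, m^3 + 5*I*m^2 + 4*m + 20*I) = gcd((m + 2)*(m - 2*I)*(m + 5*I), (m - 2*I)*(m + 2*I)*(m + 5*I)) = m^2 + 3*I*m + 10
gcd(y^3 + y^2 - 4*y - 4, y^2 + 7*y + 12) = 1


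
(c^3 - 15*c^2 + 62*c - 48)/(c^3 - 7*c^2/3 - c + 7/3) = 3*(c^2 - 14*c + 48)/(3*c^2 - 4*c - 7)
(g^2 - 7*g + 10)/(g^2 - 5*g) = (g - 2)/g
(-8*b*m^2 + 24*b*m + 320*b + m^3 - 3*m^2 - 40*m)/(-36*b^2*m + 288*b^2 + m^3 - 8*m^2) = (8*b*m + 40*b - m^2 - 5*m)/(36*b^2 - m^2)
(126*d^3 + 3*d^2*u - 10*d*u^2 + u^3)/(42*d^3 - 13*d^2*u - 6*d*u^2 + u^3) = (-6*d + u)/(-2*d + u)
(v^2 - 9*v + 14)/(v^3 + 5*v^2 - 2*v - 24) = (v - 7)/(v^2 + 7*v + 12)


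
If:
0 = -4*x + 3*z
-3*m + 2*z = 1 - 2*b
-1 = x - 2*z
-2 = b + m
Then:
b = -33/25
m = -17/25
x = 3/5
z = 4/5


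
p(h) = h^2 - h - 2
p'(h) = 2*h - 1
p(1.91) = -0.26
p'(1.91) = 2.82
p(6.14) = 29.56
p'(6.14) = 11.28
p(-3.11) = 10.78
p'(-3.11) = -7.22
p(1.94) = -0.18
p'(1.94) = 2.88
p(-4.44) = 22.15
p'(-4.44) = -9.88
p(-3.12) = 10.85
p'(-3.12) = -7.24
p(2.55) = 1.95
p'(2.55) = 4.10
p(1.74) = -0.71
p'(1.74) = 2.48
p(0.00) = -2.00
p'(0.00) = -1.00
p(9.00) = 70.00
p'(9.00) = 17.00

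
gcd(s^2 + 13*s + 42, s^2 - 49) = s + 7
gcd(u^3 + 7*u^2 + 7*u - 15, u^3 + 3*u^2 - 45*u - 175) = u + 5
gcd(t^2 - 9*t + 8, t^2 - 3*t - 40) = t - 8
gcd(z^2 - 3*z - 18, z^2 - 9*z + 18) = z - 6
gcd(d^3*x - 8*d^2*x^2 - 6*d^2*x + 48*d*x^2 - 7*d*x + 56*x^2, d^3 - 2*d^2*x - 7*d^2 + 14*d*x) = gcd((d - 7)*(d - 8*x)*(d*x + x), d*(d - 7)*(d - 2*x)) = d - 7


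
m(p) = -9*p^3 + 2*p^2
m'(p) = -27*p^2 + 4*p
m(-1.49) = 34.21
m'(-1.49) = -65.90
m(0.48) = -0.53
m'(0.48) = -4.30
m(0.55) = -0.89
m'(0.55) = -5.97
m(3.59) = -390.64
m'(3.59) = -333.62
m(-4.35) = 778.66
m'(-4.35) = -528.31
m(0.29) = -0.05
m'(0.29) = -1.11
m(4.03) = -556.58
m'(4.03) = -422.38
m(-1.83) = 61.85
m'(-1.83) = -97.74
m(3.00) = -225.00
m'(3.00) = -231.00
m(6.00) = -1872.00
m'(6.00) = -948.00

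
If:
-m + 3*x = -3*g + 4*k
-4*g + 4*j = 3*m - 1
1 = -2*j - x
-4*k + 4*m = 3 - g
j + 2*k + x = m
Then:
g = -84/23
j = -121/46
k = 3/92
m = 39/23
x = 98/23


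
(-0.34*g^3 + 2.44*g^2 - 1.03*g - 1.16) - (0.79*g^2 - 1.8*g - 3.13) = -0.34*g^3 + 1.65*g^2 + 0.77*g + 1.97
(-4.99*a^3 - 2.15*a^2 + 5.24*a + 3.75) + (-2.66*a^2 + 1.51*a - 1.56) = -4.99*a^3 - 4.81*a^2 + 6.75*a + 2.19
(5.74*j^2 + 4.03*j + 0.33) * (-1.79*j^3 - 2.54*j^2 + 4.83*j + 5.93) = -10.2746*j^5 - 21.7933*j^4 + 16.8973*j^3 + 52.6649*j^2 + 25.4918*j + 1.9569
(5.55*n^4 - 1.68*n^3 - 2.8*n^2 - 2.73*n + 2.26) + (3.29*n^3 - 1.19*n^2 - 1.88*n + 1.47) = 5.55*n^4 + 1.61*n^3 - 3.99*n^2 - 4.61*n + 3.73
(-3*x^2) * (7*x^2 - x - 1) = -21*x^4 + 3*x^3 + 3*x^2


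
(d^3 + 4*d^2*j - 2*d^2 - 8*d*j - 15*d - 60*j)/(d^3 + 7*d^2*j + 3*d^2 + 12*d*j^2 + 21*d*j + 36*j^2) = (d - 5)/(d + 3*j)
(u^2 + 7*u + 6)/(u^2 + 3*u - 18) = (u + 1)/(u - 3)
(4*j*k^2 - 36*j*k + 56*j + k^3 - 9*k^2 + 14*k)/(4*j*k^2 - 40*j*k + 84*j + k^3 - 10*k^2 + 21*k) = (k - 2)/(k - 3)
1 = 1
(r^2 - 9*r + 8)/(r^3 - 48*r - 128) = (r - 1)/(r^2 + 8*r + 16)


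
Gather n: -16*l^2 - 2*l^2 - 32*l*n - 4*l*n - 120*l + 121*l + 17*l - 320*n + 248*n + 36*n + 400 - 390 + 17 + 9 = -18*l^2 + 18*l + n*(-36*l - 36) + 36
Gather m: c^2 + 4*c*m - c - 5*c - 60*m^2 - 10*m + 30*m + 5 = c^2 - 6*c - 60*m^2 + m*(4*c + 20) + 5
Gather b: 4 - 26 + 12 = -10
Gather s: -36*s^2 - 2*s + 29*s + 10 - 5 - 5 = -36*s^2 + 27*s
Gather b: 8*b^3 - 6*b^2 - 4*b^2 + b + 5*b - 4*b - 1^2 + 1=8*b^3 - 10*b^2 + 2*b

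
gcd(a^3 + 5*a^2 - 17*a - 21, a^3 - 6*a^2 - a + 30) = a - 3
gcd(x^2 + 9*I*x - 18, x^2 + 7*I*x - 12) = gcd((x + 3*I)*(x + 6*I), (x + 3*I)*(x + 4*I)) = x + 3*I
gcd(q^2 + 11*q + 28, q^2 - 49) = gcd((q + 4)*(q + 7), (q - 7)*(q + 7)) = q + 7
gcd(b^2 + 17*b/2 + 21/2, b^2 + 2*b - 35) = b + 7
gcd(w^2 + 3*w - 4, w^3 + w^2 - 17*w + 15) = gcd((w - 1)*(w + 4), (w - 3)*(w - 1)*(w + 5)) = w - 1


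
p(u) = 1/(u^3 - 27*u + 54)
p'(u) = (27 - 3*u^2)/(u^3 - 27*u + 54)^2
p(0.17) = 0.02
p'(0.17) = 0.01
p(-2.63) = 0.01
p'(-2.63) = 0.00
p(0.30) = 0.02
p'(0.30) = 0.01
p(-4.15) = 0.01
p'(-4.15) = -0.00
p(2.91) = 13.86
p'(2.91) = 306.36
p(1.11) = 0.04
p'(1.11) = 0.04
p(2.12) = 0.16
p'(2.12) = 0.34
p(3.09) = 13.58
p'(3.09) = -303.31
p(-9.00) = 0.00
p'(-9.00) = 0.00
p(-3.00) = 0.01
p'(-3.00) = 0.00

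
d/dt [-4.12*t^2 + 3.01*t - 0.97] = 3.01 - 8.24*t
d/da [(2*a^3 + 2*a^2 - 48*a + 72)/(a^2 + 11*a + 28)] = 2*(a^4 + 22*a^3 + 119*a^2 - 16*a - 1068)/(a^4 + 22*a^3 + 177*a^2 + 616*a + 784)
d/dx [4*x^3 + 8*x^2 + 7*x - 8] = 12*x^2 + 16*x + 7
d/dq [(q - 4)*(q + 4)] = 2*q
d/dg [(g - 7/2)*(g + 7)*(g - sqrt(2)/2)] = 3*g^2 - sqrt(2)*g + 7*g - 49/2 - 7*sqrt(2)/4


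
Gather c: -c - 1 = -c - 1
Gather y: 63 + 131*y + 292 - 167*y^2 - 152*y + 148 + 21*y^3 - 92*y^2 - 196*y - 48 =21*y^3 - 259*y^2 - 217*y + 455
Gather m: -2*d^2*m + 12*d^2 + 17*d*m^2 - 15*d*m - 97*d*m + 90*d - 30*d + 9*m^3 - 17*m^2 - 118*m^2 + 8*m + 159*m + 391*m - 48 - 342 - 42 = 12*d^2 + 60*d + 9*m^3 + m^2*(17*d - 135) + m*(-2*d^2 - 112*d + 558) - 432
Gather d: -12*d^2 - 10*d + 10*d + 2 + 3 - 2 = 3 - 12*d^2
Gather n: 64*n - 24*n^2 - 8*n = -24*n^2 + 56*n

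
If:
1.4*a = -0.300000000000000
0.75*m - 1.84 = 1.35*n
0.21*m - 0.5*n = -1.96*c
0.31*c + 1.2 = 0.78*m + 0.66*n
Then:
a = -0.21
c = -0.29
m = 1.75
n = -0.39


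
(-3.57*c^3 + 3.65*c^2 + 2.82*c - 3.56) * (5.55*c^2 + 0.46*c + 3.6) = -19.8135*c^5 + 18.6153*c^4 + 4.478*c^3 - 5.3208*c^2 + 8.5144*c - 12.816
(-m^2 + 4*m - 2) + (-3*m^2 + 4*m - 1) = -4*m^2 + 8*m - 3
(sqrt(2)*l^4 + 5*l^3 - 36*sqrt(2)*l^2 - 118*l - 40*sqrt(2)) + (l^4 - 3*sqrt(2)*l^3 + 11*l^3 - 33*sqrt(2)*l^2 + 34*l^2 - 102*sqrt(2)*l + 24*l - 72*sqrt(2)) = l^4 + sqrt(2)*l^4 - 3*sqrt(2)*l^3 + 16*l^3 - 69*sqrt(2)*l^2 + 34*l^2 - 102*sqrt(2)*l - 94*l - 112*sqrt(2)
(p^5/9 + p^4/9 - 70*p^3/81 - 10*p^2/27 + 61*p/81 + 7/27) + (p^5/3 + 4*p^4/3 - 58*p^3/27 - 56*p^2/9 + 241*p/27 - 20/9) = 4*p^5/9 + 13*p^4/9 - 244*p^3/81 - 178*p^2/27 + 784*p/81 - 53/27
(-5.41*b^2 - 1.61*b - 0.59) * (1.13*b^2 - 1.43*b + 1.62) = -6.1133*b^4 + 5.917*b^3 - 7.1286*b^2 - 1.7645*b - 0.9558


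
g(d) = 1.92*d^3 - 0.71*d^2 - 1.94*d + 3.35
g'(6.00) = 196.90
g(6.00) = 380.87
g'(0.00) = -1.94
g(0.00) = 3.35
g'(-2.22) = 29.60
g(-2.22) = -16.85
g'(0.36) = -1.70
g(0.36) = 2.65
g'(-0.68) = 1.69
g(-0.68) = 3.74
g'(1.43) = 7.81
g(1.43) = 4.74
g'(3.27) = 55.01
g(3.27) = 56.55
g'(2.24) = 23.78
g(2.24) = 17.02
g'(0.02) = -1.97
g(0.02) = 3.31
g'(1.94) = 16.98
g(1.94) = 10.93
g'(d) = 5.76*d^2 - 1.42*d - 1.94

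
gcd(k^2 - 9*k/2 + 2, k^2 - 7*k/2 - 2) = k - 4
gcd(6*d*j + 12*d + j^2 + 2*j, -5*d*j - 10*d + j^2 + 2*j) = j + 2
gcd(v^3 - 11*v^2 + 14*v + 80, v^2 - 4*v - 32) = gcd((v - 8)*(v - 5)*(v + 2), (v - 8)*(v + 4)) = v - 8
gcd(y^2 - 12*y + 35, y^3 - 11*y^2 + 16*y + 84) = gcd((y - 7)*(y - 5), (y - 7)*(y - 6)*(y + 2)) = y - 7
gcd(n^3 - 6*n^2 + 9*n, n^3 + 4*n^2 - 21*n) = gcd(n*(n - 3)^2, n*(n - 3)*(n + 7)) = n^2 - 3*n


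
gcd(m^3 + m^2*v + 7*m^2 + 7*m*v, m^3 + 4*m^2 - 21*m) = m^2 + 7*m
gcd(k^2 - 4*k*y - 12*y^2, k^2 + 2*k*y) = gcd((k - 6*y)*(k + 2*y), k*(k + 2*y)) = k + 2*y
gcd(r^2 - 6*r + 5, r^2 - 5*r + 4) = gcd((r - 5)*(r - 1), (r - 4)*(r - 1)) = r - 1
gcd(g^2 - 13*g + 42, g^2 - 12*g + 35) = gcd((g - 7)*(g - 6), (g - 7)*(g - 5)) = g - 7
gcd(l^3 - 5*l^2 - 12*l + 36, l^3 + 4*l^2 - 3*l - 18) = l^2 + l - 6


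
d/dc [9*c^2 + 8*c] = 18*c + 8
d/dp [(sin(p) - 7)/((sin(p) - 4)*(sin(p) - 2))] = (14*sin(p) + cos(p)^2 - 35)*cos(p)/((sin(p) - 4)^2*(sin(p) - 2)^2)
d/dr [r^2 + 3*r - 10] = 2*r + 3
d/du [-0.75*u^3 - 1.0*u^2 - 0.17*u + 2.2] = -2.25*u^2 - 2.0*u - 0.17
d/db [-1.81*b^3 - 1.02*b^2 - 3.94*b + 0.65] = -5.43*b^2 - 2.04*b - 3.94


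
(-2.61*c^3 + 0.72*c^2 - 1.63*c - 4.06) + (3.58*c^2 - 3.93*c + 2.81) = -2.61*c^3 + 4.3*c^2 - 5.56*c - 1.25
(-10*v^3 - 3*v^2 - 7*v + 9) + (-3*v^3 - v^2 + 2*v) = -13*v^3 - 4*v^2 - 5*v + 9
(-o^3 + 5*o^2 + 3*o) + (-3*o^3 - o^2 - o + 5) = -4*o^3 + 4*o^2 + 2*o + 5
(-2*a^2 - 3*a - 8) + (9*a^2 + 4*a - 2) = 7*a^2 + a - 10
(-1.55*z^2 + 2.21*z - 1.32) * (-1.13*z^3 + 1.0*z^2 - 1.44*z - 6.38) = 1.7515*z^5 - 4.0473*z^4 + 5.9336*z^3 + 5.3866*z^2 - 12.199*z + 8.4216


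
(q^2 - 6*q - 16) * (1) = q^2 - 6*q - 16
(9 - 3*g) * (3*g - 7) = -9*g^2 + 48*g - 63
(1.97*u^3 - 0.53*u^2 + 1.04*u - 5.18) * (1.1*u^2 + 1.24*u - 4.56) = 2.167*u^5 + 1.8598*u^4 - 8.4964*u^3 - 1.9916*u^2 - 11.1656*u + 23.6208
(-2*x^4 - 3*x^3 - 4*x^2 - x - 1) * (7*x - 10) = -14*x^5 - x^4 + 2*x^3 + 33*x^2 + 3*x + 10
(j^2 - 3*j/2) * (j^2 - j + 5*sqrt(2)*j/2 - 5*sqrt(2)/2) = j^4 - 5*j^3/2 + 5*sqrt(2)*j^3/2 - 25*sqrt(2)*j^2/4 + 3*j^2/2 + 15*sqrt(2)*j/4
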